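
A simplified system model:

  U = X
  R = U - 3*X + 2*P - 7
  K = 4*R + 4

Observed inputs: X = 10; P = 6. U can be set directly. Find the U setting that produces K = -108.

U = -3

Intervening on U fixes its value directly, overriding its dependence on X.
Substituting into the R equation gives R = U - 25.
K becomes 4*U - 96.
Solve 4*U - 96 = -108: U = (-108 + 96) / 4 = -3.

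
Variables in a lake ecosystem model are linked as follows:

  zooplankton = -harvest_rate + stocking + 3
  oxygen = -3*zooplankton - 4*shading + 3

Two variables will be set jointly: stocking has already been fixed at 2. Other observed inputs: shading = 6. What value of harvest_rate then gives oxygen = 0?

With stocking held at 2:
Substituting into the zooplankton equation gives zooplankton = -harvest_rate + 5.
Substituting into the oxygen equation gives oxygen = 3*harvest_rate - 36.
Solve 3*harvest_rate - 36 = 0: harvest_rate = (0 + 36) / 3 = 12.

harvest_rate = 12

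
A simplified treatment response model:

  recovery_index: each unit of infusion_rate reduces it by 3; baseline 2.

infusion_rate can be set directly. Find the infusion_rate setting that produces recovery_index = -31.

infusion_rate = 11

Solve -3*infusion_rate + 2 = -31: infusion_rate = (-31 - 2) / -3 = 11.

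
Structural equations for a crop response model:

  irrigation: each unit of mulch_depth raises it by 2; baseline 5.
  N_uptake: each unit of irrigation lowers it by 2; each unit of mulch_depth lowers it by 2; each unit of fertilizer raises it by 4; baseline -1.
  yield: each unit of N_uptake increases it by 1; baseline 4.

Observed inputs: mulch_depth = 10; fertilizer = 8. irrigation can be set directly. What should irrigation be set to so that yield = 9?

irrigation = 3

Intervening on irrigation fixes its value directly, overriding its dependence on mulch_depth.
Substituting into the N_uptake equation gives N_uptake = -2*irrigation + 11.
This gives yield = -2*irrigation + 15.
Solve -2*irrigation + 15 = 9: irrigation = (9 - 15) / -2 = 3.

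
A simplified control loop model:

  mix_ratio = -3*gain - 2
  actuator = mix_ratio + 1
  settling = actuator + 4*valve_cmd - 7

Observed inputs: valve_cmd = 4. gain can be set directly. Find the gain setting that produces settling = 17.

Substituting into the actuator equation gives actuator = -3*gain - 1.
So settling = -3*gain + 8.
Solve -3*gain + 8 = 17: gain = (17 - 8) / -3 = -3.

gain = -3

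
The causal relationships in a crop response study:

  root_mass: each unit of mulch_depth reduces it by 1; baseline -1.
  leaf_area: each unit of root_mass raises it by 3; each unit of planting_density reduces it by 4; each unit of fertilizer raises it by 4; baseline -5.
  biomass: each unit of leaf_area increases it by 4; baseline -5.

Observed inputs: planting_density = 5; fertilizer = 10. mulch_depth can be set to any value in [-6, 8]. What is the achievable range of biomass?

Substituting into the leaf_area equation gives leaf_area = -3*mulch_depth + 12.
Substituting into the biomass equation gives biomass = -12*mulch_depth + 43.
Linear in mulch_depth, so extremes are at the endpoints: mulch_depth = -6 gives biomass = 115; mulch_depth = 8 gives biomass = -53.

-53 to 115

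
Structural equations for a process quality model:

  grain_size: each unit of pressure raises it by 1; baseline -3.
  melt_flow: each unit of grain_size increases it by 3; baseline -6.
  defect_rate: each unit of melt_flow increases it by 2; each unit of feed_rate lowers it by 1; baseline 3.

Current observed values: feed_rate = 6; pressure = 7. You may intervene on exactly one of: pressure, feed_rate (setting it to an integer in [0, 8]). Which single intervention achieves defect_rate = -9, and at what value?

set pressure = 4

Intervening on pressure: with other inputs at their observed values, defect_rate = 6*pressure - 33. Solving for -9 gives pressure = 4, within [0, 8].
Intervening on feed_rate: defect_rate = -feed_rate + 15. Reaching -9 requires feed_rate = 24, outside [0, 8].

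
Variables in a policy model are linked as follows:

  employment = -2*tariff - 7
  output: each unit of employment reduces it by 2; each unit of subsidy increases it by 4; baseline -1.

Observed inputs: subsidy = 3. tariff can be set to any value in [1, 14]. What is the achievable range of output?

29 to 81

Substituting into the output equation gives output = 4*tariff + 25.
Linear in tariff, so extremes are at the endpoints: tariff = 1 gives output = 29; tariff = 14 gives output = 81.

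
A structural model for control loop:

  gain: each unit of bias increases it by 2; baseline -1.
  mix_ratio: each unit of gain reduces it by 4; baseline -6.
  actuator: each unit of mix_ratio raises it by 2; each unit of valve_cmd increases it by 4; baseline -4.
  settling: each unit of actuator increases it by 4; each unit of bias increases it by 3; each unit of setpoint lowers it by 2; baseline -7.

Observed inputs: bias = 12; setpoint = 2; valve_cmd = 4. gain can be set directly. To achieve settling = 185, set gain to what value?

gain = -5

Intervening on gain fixes its value directly, overriding its dependence on bias.
Substituting into the actuator equation gives actuator = -8*gain.
Substituting into the settling equation gives settling = -32*gain + 25.
Solve -32*gain + 25 = 185: gain = (185 - 25) / -32 = -5.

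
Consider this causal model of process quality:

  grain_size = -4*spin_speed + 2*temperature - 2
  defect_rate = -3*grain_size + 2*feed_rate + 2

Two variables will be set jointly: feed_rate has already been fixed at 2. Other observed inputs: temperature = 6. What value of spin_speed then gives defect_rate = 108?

spin_speed = 11

With feed_rate held at 2:
Substituting into the grain_size equation gives grain_size = -4*spin_speed + 10.
So defect_rate = 12*spin_speed - 24.
Solve 12*spin_speed - 24 = 108: spin_speed = (108 + 24) / 12 = 11.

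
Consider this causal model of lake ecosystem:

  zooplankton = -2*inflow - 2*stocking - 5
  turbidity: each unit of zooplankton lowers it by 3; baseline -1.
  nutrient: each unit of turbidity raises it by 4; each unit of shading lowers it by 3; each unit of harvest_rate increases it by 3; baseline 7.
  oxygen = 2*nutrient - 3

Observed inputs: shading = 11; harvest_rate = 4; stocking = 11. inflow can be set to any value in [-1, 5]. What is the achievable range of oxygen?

561 to 849

Substituting into the zooplankton equation gives zooplankton = -2*inflow - 27.
turbidity becomes 6*inflow + 80.
So nutrient = 24*inflow + 306.
Substituting into the oxygen equation gives oxygen = 48*inflow + 609.
Linear in inflow, so extremes are at the endpoints: inflow = -1 gives oxygen = 561; inflow = 5 gives oxygen = 849.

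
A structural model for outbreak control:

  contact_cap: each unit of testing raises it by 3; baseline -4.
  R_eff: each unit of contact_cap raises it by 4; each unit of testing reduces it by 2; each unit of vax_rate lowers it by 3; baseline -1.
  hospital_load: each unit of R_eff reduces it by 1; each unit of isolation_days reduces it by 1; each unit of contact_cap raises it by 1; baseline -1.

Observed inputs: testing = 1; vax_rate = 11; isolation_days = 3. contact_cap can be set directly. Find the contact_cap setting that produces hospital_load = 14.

Intervening on contact_cap fixes its value directly, overriding its dependence on testing.
Substituting into the R_eff equation gives R_eff = 4*contact_cap - 36.
Substituting into the hospital_load equation gives hospital_load = -3*contact_cap + 32.
Solve -3*contact_cap + 32 = 14: contact_cap = (14 - 32) / -3 = 6.

contact_cap = 6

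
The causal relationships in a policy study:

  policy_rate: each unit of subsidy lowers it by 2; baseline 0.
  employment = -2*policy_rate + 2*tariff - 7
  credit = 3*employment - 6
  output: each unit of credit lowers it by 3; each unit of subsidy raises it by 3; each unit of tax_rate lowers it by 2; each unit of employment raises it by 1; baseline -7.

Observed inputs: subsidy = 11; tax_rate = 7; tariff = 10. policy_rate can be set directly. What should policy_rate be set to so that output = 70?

policy_rate = 9

Intervening on policy_rate fixes its value directly, overriding its dependence on subsidy.
Substituting into the employment equation gives employment = -2*policy_rate + 13.
Substituting into the credit equation gives credit = -6*policy_rate + 33.
So output = 16*policy_rate - 74.
Solve 16*policy_rate - 74 = 70: policy_rate = (70 + 74) / 16 = 9.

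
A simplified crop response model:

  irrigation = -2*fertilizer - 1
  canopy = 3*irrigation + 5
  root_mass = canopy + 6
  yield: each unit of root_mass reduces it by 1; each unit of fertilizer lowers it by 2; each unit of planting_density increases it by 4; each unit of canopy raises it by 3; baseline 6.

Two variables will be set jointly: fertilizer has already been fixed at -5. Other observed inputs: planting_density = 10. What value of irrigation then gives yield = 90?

irrigation = 5

With fertilizer held at -5:
Intervening on irrigation fixes its value directly, overriding its dependence on fertilizer.
Substituting into the root_mass equation gives root_mass = 3*irrigation + 11.
So yield = 6*irrigation + 60.
Solve 6*irrigation + 60 = 90: irrigation = (90 - 60) / 6 = 5.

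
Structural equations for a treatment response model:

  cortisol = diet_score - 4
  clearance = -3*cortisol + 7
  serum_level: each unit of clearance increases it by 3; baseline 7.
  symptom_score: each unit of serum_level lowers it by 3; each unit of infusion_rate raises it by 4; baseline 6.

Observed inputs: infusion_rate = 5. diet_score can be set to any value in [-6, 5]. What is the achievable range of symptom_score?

Substituting into the clearance equation gives clearance = -3*diet_score + 19.
So serum_level = -9*diet_score + 64.
Substituting into the symptom_score equation gives symptom_score = 27*diet_score - 166.
Linear in diet_score, so extremes are at the endpoints: diet_score = -6 gives symptom_score = -328; diet_score = 5 gives symptom_score = -31.

-328 to -31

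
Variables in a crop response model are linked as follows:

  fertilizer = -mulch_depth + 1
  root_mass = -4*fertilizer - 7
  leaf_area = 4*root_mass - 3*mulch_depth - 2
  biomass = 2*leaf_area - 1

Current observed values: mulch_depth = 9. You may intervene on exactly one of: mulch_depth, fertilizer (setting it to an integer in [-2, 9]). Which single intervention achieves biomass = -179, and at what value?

set fertilizer = 2

Intervening on mulch_depth: biomass = 26*mulch_depth - 93. Reaching -179 requires mulch_depth = -43/13, not an integer.
Intervening on fertilizer: with other inputs at their observed values, biomass = -32*fertilizer - 115. Solving for -179 gives fertilizer = 2, within [-2, 9].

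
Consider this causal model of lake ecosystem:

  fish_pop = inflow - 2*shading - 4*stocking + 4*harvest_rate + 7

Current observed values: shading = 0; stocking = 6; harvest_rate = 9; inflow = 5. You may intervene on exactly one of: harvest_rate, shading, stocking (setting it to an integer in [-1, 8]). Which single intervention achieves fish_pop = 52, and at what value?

set stocking = -1

Intervening on harvest_rate: fish_pop = 4*harvest_rate - 12. Reaching 52 requires harvest_rate = 16, outside [-1, 8].
Intervening on shading: fish_pop = -2*shading + 24. Reaching 52 requires shading = -14, outside [-1, 8].
Intervening on stocking: with other inputs at their observed values, fish_pop = -4*stocking + 48. Solving for 52 gives stocking = -1, within [-1, 8].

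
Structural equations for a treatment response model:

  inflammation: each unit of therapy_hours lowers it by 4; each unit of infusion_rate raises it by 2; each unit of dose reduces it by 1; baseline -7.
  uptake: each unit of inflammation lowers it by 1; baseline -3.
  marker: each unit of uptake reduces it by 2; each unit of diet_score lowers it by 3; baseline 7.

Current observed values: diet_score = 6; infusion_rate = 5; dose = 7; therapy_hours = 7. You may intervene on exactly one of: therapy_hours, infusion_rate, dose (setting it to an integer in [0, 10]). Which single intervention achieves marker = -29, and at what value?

set therapy_hours = 2

Intervening on therapy_hours: with other inputs at their observed values, marker = -8*therapy_hours - 13. Solving for -29 gives therapy_hours = 2, within [0, 10].
Intervening on infusion_rate: marker = 4*infusion_rate - 89. Reaching -29 requires infusion_rate = 15, outside [0, 10].
Intervening on dose: marker = -2*dose - 55. Reaching -29 requires dose = -13, outside [0, 10].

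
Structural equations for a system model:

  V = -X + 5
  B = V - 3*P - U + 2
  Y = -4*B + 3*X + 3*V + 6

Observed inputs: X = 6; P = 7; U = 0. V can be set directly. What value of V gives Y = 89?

V = 11

Intervening on V fixes its value directly, overriding its dependence on X.
Substituting into the B equation gives B = V - 19.
Y becomes -V + 100.
Solve -V + 100 = 89: V = (89 - 100) / -1 = 11.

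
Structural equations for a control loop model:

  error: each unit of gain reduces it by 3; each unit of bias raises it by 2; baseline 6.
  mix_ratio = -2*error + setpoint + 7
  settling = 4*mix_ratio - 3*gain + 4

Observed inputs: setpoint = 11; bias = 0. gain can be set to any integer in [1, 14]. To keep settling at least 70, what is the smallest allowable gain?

Substituting into the error equation gives error = -3*gain + 6.
Substituting into the mix_ratio equation gives mix_ratio = 6*gain + 6.
Substituting into the settling equation gives settling = 21*gain + 28.
Require 21*gain + 28 ≥ 70, so gain ≥ 2.
The smallest integer in [1, 14] satisfying this is 2.

gain = 2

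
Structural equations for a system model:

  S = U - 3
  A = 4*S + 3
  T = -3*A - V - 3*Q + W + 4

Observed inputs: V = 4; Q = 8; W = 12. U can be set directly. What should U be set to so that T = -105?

Substituting into the A equation gives A = 4*U - 9.
T becomes -12*U + 15.
Solve -12*U + 15 = -105: U = (-105 - 15) / -12 = 10.

U = 10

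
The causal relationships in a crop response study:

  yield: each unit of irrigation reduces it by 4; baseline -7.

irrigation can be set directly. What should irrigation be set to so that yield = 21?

irrigation = -7

Solve -4*irrigation - 7 = 21: irrigation = (21 + 7) / -4 = -7.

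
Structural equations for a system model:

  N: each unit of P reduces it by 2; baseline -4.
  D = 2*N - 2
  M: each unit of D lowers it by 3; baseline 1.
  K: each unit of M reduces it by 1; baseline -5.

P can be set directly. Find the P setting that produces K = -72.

Substituting into the D equation gives D = -4*P - 10.
This gives M = 12*P + 31.
Substituting into the K equation gives K = -12*P - 36.
Solve -12*P - 36 = -72: P = (-72 + 36) / -12 = 3.

P = 3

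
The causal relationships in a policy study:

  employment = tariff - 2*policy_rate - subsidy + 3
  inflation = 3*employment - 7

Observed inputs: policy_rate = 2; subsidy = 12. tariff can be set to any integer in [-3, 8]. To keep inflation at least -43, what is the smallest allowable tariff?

Substituting into the employment equation gives employment = tariff - 13.
This gives inflation = 3*tariff - 46.
Require 3*tariff - 46 ≥ -43, so tariff ≥ 1.
The smallest integer in [-3, 8] satisfying this is 1.

tariff = 1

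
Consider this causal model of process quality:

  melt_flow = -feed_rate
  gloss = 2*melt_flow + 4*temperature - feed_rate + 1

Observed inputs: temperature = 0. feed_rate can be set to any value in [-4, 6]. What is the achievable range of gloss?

-17 to 13

Substituting into the gloss equation gives gloss = -3*feed_rate + 1.
Linear in feed_rate, so extremes are at the endpoints: feed_rate = -4 gives gloss = 13; feed_rate = 6 gives gloss = -17.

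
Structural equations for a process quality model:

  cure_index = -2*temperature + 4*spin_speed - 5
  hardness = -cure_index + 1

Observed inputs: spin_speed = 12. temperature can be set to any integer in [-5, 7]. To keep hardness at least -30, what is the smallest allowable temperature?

temperature = 6

Substituting into the cure_index equation gives cure_index = -2*temperature + 43.
hardness becomes 2*temperature - 42.
Require 2*temperature - 42 ≥ -30, so temperature ≥ 6.
The smallest integer in [-5, 7] satisfying this is 6.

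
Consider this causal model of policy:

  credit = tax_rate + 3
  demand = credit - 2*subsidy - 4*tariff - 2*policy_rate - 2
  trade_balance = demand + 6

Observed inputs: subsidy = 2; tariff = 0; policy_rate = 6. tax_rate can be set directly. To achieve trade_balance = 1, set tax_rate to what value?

tax_rate = 10

Substituting into the demand equation gives demand = tax_rate - 15.
So trade_balance = tax_rate - 9.
Solve tax_rate - 9 = 1: tax_rate = (1 + 9) / 1 = 10.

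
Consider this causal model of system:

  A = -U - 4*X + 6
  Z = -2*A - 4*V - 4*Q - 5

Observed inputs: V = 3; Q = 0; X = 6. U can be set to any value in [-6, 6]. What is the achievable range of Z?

7 to 31

Substituting into the A equation gives A = -U - 18.
This gives Z = 2*U + 19.
Linear in U, so extremes are at the endpoints: U = -6 gives Z = 7; U = 6 gives Z = 31.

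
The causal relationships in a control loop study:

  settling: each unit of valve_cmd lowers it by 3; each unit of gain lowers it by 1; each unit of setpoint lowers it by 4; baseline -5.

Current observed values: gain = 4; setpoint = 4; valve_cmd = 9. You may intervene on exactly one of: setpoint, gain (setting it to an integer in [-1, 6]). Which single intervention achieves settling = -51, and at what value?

Intervening on setpoint: settling = -4*setpoint - 36. Reaching -51 requires setpoint = 15/4, not an integer.
Intervening on gain: with other inputs at their observed values, settling = -gain - 48. Solving for -51 gives gain = 3, within [-1, 6].

set gain = 3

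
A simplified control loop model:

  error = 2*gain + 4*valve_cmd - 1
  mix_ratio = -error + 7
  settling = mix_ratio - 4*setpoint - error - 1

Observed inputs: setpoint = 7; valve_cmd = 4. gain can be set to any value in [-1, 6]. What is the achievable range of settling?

-76 to -48

Substituting into the error equation gives error = 2*gain + 15.
Substituting into the mix_ratio equation gives mix_ratio = -2*gain - 8.
So settling = -4*gain - 52.
Linear in gain, so extremes are at the endpoints: gain = -1 gives settling = -48; gain = 6 gives settling = -76.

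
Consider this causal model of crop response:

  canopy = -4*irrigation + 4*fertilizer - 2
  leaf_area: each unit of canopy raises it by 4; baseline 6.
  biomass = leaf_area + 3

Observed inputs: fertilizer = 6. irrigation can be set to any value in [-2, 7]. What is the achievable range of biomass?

Substituting into the canopy equation gives canopy = -4*irrigation + 22.
Substituting into the leaf_area equation gives leaf_area = -16*irrigation + 94.
This gives biomass = -16*irrigation + 97.
Linear in irrigation, so extremes are at the endpoints: irrigation = -2 gives biomass = 129; irrigation = 7 gives biomass = -15.

-15 to 129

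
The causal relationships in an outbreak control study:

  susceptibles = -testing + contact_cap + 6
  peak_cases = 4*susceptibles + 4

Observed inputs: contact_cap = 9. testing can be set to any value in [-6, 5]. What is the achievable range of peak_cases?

Substituting into the susceptibles equation gives susceptibles = -testing + 15.
Substituting into the peak_cases equation gives peak_cases = -4*testing + 64.
Linear in testing, so extremes are at the endpoints: testing = -6 gives peak_cases = 88; testing = 5 gives peak_cases = 44.

44 to 88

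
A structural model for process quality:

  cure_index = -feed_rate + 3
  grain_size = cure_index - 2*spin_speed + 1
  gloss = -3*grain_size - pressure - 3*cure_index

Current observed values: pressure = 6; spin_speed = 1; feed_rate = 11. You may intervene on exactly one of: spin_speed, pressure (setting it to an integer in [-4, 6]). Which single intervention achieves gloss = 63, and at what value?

Intervening on spin_speed: with other inputs at their observed values, gloss = 6*spin_speed + 39. Solving for 63 gives spin_speed = 4, within [-4, 6].
Intervening on pressure: gloss = -pressure + 51. Reaching 63 requires pressure = -12, outside [-4, 6].

set spin_speed = 4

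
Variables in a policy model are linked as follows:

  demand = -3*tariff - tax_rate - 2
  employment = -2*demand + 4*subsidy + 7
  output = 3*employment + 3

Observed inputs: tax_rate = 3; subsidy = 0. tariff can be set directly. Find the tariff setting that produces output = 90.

Substituting into the demand equation gives demand = -3*tariff - 5.
Substituting into the employment equation gives employment = 6*tariff + 17.
Substituting into the output equation gives output = 18*tariff + 54.
Solve 18*tariff + 54 = 90: tariff = (90 - 54) / 18 = 2.

tariff = 2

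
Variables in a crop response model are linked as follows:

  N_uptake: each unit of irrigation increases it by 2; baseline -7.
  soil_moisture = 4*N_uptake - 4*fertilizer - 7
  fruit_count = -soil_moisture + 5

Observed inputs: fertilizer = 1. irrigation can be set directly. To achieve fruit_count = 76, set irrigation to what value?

irrigation = -4

Substituting into the soil_moisture equation gives soil_moisture = 8*irrigation - 39.
This gives fruit_count = -8*irrigation + 44.
Solve -8*irrigation + 44 = 76: irrigation = (76 - 44) / -8 = -4.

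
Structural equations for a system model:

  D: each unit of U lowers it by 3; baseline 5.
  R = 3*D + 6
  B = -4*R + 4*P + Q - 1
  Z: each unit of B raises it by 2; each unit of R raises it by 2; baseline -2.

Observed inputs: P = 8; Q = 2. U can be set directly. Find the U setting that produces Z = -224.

U = -3

Substituting into the R equation gives R = -9*U + 21.
Substituting into the B equation gives B = 36*U - 51.
Z becomes 54*U - 62.
Solve 54*U - 62 = -224: U = (-224 + 62) / 54 = -3.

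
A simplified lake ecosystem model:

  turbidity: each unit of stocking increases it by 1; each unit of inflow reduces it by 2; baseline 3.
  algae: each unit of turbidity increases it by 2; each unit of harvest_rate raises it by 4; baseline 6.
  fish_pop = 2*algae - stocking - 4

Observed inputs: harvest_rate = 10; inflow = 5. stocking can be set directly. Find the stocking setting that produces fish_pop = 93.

stocking = 11

Substituting into the turbidity equation gives turbidity = stocking - 7.
This gives algae = 2*stocking + 32.
So fish_pop = 3*stocking + 60.
Solve 3*stocking + 60 = 93: stocking = (93 - 60) / 3 = 11.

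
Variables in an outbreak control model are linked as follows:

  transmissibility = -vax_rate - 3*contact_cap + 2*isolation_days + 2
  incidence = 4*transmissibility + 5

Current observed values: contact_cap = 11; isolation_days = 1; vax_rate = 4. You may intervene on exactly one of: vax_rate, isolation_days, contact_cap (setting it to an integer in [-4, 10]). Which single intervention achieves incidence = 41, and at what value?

Intervening on vax_rate: incidence = -4*vax_rate - 111. Reaching 41 requires vax_rate = -38, outside [-4, 10].
Intervening on isolation_days: incidence = 8*isolation_days - 135. Reaching 41 requires isolation_days = 22, outside [-4, 10].
Intervening on contact_cap: with other inputs at their observed values, incidence = -12*contact_cap + 5. Solving for 41 gives contact_cap = -3, within [-4, 10].

set contact_cap = -3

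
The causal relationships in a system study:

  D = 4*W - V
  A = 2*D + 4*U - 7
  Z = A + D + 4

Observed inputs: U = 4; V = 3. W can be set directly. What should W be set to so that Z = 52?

Substituting into the D equation gives D = 4*W - 3.
This gives A = 8*W + 3.
This gives Z = 12*W + 4.
Solve 12*W + 4 = 52: W = (52 - 4) / 12 = 4.

W = 4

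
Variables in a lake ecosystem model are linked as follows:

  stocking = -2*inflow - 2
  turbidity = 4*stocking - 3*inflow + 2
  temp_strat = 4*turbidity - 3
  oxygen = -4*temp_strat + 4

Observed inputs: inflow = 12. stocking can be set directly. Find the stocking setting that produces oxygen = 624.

Intervening on stocking fixes its value directly, overriding its dependence on inflow.
Substituting into the turbidity equation gives turbidity = 4*stocking - 34.
Substituting into the temp_strat equation gives temp_strat = 16*stocking - 139.
So oxygen = -64*stocking + 560.
Solve -64*stocking + 560 = 624: stocking = (624 - 560) / -64 = -1.

stocking = -1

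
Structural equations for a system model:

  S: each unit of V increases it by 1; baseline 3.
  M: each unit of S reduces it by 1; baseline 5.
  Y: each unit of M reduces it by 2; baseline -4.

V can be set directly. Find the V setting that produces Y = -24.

Substituting into the M equation gives M = -V + 2.
So Y = 2*V - 8.
Solve 2*V - 8 = -24: V = (-24 + 8) / 2 = -8.

V = -8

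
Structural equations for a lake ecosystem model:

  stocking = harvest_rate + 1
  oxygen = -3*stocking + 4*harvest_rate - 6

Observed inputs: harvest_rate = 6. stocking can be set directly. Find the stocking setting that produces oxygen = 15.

stocking = 1

Intervening on stocking fixes its value directly, overriding its dependence on harvest_rate.
Substituting into the oxygen equation gives oxygen = -3*stocking + 18.
Solve -3*stocking + 18 = 15: stocking = (15 - 18) / -3 = 1.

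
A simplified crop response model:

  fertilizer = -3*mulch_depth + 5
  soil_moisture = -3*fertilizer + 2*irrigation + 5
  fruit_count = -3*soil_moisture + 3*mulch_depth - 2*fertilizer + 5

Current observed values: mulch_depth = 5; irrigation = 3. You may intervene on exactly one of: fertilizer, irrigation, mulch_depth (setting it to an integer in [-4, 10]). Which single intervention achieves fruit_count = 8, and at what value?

Intervening on fertilizer: with other inputs at their observed values, fruit_count = 7*fertilizer - 13. Solving for 8 gives fertilizer = 3, within [-4, 10].
Intervening on irrigation: fruit_count = -6*irrigation - 65. Reaching 8 requires irrigation = -73/6, not an integer.
Intervening on mulch_depth: fruit_count = -18*mulch_depth + 7. Reaching 8 requires mulch_depth = -1/18, not an integer.

set fertilizer = 3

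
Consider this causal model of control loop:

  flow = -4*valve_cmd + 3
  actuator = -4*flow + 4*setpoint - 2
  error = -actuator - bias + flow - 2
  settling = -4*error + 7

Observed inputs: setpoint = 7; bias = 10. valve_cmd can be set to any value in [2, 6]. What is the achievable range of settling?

Substituting into the actuator equation gives actuator = 16*valve_cmd + 14.
So error = -20*valve_cmd - 23.
settling becomes 80*valve_cmd + 99.
Linear in valve_cmd, so extremes are at the endpoints: valve_cmd = 2 gives settling = 259; valve_cmd = 6 gives settling = 579.

259 to 579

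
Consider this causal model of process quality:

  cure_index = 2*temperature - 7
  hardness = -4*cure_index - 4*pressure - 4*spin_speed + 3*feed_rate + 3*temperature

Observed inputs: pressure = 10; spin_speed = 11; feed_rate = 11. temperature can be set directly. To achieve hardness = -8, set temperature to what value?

temperature = -3

Substituting into the hardness equation gives hardness = -5*temperature - 23.
Solve -5*temperature - 23 = -8: temperature = (-8 + 23) / -5 = -3.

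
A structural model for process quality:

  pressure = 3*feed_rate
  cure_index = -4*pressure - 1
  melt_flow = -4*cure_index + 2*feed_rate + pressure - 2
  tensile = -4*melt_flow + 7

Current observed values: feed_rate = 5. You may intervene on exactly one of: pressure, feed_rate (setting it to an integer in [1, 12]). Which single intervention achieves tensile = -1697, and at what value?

set feed_rate = 8

Intervening on pressure: tensile = -68*pressure - 41. Reaching -1697 requires pressure = 414/17, not an integer.
Intervening on feed_rate: with other inputs at their observed values, tensile = -212*feed_rate - 1. Solving for -1697 gives feed_rate = 8, within [1, 12].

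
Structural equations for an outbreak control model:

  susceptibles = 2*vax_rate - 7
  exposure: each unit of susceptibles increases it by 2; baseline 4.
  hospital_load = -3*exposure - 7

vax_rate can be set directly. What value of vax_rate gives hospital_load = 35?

Substituting into the exposure equation gives exposure = 4*vax_rate - 10.
So hospital_load = -12*vax_rate + 23.
Solve -12*vax_rate + 23 = 35: vax_rate = (35 - 23) / -12 = -1.

vax_rate = -1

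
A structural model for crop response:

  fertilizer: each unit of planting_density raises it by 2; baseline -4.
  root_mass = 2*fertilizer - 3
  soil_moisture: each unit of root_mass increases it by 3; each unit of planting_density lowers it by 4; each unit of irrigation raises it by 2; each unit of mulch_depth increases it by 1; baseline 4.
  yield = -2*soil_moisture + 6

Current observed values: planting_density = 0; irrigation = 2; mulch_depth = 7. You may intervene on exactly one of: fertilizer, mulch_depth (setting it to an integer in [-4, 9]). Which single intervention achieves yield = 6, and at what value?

Intervening on fertilizer: with other inputs at their observed values, yield = -12*fertilizer - 6. Solving for 6 gives fertilizer = -1, within [-4, 9].
Intervening on mulch_depth: yield = -2*mulch_depth + 56. Reaching 6 requires mulch_depth = 25, outside [-4, 9].

set fertilizer = -1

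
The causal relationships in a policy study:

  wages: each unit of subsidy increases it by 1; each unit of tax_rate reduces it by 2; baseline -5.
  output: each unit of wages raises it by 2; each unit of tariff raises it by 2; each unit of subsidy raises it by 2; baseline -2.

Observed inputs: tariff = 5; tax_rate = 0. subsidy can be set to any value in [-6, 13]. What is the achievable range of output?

-26 to 50

Substituting into the wages equation gives wages = subsidy - 5.
Substituting into the output equation gives output = 4*subsidy - 2.
Linear in subsidy, so extremes are at the endpoints: subsidy = -6 gives output = -26; subsidy = 13 gives output = 50.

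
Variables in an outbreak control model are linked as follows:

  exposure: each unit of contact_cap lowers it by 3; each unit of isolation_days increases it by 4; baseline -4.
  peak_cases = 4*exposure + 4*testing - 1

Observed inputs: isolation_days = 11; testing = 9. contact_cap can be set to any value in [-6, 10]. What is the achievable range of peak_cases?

75 to 267

Substituting into the exposure equation gives exposure = -3*contact_cap + 40.
This gives peak_cases = -12*contact_cap + 195.
Linear in contact_cap, so extremes are at the endpoints: contact_cap = -6 gives peak_cases = 267; contact_cap = 10 gives peak_cases = 75.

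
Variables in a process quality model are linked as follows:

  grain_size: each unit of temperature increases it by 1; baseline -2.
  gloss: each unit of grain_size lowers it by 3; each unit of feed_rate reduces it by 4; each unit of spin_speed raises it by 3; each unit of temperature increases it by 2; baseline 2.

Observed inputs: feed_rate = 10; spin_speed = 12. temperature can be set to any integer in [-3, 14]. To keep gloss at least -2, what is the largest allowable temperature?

Substituting into the gloss equation gives gloss = -temperature + 4.
Require -temperature + 4 ≥ -2, so temperature ≤ 6.
The largest integer in [-3, 14] satisfying this is 6.

temperature = 6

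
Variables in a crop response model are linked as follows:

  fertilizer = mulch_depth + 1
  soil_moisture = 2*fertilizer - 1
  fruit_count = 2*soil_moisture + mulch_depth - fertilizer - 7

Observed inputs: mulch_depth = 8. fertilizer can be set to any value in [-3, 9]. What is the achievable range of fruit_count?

Intervening on fertilizer fixes its value directly, overriding its dependence on mulch_depth.
Substituting into the fruit_count equation gives fruit_count = 3*fertilizer - 1.
Linear in fertilizer, so extremes are at the endpoints: fertilizer = -3 gives fruit_count = -10; fertilizer = 9 gives fruit_count = 26.

-10 to 26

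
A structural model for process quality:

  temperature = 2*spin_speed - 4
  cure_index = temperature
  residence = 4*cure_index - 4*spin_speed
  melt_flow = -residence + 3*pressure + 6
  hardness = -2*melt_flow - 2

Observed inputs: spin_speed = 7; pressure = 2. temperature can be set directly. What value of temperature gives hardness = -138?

temperature = -7

Intervening on temperature fixes its value directly, overriding its dependence on spin_speed.
Substituting into the residence equation gives residence = 4*temperature - 28.
melt_flow becomes -4*temperature + 40.
Substituting into the hardness equation gives hardness = 8*temperature - 82.
Solve 8*temperature - 82 = -138: temperature = (-138 + 82) / 8 = -7.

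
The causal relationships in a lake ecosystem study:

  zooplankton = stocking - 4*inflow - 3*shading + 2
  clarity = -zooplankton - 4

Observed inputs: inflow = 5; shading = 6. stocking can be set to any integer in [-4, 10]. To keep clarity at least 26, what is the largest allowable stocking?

stocking = 6

Substituting into the zooplankton equation gives zooplankton = stocking - 36.
Substituting into the clarity equation gives clarity = -stocking + 32.
Require -stocking + 32 ≥ 26, so stocking ≤ 6.
The largest integer in [-4, 10] satisfying this is 6.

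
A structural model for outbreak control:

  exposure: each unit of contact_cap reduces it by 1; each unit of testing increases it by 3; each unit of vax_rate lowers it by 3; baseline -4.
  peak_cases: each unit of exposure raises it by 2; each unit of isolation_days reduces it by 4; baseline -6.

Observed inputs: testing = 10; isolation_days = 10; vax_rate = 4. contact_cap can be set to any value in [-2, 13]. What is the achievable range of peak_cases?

-44 to -14

Substituting into the exposure equation gives exposure = -contact_cap + 14.
Substituting into the peak_cases equation gives peak_cases = -2*contact_cap - 18.
Linear in contact_cap, so extremes are at the endpoints: contact_cap = -2 gives peak_cases = -14; contact_cap = 13 gives peak_cases = -44.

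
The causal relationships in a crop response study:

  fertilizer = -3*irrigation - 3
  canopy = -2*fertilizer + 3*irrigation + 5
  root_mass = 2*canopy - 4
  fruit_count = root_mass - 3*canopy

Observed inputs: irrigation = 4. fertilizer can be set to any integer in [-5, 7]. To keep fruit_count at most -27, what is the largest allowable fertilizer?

Intervening on fertilizer fixes its value directly, overriding its dependence on irrigation.
Substituting into the canopy equation gives canopy = -2*fertilizer + 17.
root_mass becomes -4*fertilizer + 30.
fruit_count becomes 2*fertilizer - 21.
Require 2*fertilizer - 21 ≤ -27, so fertilizer ≤ -3.
The largest integer in [-5, 7] satisfying this is -3.

fertilizer = -3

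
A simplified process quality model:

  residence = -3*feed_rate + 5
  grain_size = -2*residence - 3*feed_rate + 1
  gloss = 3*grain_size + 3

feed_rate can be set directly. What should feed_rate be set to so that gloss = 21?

feed_rate = 5

Substituting into the grain_size equation gives grain_size = 3*feed_rate - 9.
Substituting into the gloss equation gives gloss = 9*feed_rate - 24.
Solve 9*feed_rate - 24 = 21: feed_rate = (21 + 24) / 9 = 5.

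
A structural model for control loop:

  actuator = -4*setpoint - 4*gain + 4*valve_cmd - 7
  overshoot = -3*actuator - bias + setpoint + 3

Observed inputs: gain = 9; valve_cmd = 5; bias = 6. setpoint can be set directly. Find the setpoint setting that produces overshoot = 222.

setpoint = 12

Substituting into the actuator equation gives actuator = -4*setpoint - 23.
Substituting into the overshoot equation gives overshoot = 13*setpoint + 66.
Solve 13*setpoint + 66 = 222: setpoint = (222 - 66) / 13 = 12.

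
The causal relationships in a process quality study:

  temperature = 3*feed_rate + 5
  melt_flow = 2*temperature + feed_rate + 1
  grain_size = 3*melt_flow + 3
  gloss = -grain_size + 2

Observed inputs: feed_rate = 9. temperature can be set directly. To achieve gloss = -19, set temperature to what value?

Intervening on temperature fixes its value directly, overriding its dependence on feed_rate.
Substituting into the melt_flow equation gives melt_flow = 2*temperature + 10.
Substituting into the grain_size equation gives grain_size = 6*temperature + 33.
Substituting into the gloss equation gives gloss = -6*temperature - 31.
Solve -6*temperature - 31 = -19: temperature = (-19 + 31) / -6 = -2.

temperature = -2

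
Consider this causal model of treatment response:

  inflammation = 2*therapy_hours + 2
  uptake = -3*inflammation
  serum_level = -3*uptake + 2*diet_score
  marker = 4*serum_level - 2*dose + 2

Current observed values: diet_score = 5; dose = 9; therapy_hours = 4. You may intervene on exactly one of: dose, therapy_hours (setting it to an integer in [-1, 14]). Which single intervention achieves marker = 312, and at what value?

set therapy_hours = 3

Intervening on dose: marker = -2*dose + 402. Reaching 312 requires dose = 45, outside [-1, 14].
Intervening on therapy_hours: with other inputs at their observed values, marker = 72*therapy_hours + 96. Solving for 312 gives therapy_hours = 3, within [-1, 14].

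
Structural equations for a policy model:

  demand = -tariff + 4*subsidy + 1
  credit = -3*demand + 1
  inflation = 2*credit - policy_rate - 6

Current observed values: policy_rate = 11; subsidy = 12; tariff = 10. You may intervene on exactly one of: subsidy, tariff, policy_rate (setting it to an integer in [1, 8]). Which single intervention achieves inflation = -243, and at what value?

set policy_rate = 5

Intervening on subsidy: inflation = -24*subsidy + 39. Reaching -243 requires subsidy = 47/4, not an integer.
Intervening on tariff: inflation = 6*tariff - 309. Reaching -243 requires tariff = 11, outside [1, 8].
Intervening on policy_rate: with other inputs at their observed values, inflation = -policy_rate - 238. Solving for -243 gives policy_rate = 5, within [1, 8].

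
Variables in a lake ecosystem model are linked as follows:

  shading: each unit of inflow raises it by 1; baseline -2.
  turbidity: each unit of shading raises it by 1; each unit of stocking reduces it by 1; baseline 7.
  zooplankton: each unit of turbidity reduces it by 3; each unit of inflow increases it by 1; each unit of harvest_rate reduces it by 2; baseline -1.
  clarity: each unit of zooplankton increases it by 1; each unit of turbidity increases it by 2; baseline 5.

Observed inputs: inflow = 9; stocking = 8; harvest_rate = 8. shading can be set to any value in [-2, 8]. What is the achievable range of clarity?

Intervening on shading fixes its value directly, overriding its dependence on inflow.
Substituting into the turbidity equation gives turbidity = shading - 1.
Substituting into the zooplankton equation gives zooplankton = -3*shading - 5.
Substituting into the clarity equation gives clarity = -shading - 2.
Linear in shading, so extremes are at the endpoints: shading = -2 gives clarity = 0; shading = 8 gives clarity = -10.

-10 to 0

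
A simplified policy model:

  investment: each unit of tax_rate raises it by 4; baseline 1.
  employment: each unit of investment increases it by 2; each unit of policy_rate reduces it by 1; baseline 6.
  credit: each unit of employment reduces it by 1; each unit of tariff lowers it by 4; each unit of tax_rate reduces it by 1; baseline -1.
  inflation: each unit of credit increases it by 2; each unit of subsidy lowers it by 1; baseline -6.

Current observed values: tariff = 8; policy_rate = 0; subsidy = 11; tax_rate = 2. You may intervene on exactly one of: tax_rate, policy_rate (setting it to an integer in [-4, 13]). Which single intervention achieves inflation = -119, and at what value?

set policy_rate = 8

Intervening on tax_rate: inflation = -18*tax_rate - 99. Reaching -119 requires tax_rate = 10/9, not an integer.
Intervening on policy_rate: with other inputs at their observed values, inflation = 2*policy_rate - 135. Solving for -119 gives policy_rate = 8, within [-4, 13].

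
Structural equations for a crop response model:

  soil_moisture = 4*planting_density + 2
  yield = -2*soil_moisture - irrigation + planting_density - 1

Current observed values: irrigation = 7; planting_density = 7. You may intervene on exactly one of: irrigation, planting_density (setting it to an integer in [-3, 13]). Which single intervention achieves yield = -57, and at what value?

Intervening on irrigation: with other inputs at their observed values, yield = -irrigation - 54. Solving for -57 gives irrigation = 3, within [-3, 13].
Intervening on planting_density: yield = -7*planting_density - 12. Reaching -57 requires planting_density = 45/7, not an integer.

set irrigation = 3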